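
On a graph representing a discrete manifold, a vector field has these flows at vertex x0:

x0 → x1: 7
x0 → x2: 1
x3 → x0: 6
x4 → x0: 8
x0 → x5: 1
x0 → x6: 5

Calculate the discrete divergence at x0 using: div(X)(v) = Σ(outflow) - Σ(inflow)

Divergence = sum of outgoing flows = 7 + 1 + (-6) + (-8) + 1 + 5 = 0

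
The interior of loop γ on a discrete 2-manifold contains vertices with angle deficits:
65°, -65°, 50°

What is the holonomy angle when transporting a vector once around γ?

Holonomy = total enclosed curvature = 65° + (-65°) + 50° = 50°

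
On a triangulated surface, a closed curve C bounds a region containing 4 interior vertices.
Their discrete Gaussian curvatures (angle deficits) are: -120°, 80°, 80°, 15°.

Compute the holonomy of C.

Holonomy = total enclosed curvature = (-120°) + 80° + 80° + 15° = 55°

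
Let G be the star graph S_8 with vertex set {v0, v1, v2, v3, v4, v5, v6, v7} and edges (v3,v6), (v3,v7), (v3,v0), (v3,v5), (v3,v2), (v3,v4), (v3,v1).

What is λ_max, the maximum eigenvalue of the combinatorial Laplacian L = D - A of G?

The star S_8 is the complete bipartite graph K_{1,7} (one hub of degree 7, 7 leaves of degree 1). The Laplacian spectrum of K_{p,q} is 0, p (multiplicity q−1), q (multiplicity p−1), p+q. With p = 1, q = 7: 0 once, 1 with multiplicity 6, and 8 once. (Check: trace L = sum of degrees = 14 = 6·1 + 8.)
Laplacian eigenvalues: [0.0, 1.0, 1.0, 1.0, 1.0, 1.0, 1.0, 8.0]. Largest eigenvalue (spectral radius) = 8.0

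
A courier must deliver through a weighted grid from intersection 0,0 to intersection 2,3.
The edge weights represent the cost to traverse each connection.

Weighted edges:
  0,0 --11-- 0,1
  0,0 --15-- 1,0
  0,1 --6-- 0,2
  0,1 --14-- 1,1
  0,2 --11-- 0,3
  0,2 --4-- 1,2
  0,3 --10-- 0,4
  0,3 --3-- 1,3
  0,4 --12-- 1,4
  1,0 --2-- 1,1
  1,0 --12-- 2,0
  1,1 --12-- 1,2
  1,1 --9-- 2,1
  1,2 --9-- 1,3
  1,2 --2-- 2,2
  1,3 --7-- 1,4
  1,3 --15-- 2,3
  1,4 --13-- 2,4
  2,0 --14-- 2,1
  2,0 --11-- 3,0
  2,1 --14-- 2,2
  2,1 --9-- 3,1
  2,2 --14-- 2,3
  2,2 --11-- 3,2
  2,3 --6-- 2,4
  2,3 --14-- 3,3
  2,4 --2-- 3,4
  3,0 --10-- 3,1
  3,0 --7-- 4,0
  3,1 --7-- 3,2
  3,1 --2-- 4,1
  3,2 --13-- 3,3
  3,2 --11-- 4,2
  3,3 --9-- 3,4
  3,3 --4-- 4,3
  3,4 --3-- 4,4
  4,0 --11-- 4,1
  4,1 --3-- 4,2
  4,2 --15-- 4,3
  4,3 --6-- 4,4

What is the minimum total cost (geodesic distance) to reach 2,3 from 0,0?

Shortest path: 0,0 → 0,1 → 0,2 → 1,2 → 2,2 → 2,3, total weight = 37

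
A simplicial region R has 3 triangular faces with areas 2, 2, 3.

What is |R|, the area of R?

2 + 2 + 3 = 7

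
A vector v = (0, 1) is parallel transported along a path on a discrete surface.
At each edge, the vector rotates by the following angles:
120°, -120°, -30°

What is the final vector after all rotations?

Total rotation: 120° + (-120°) + (-30°) = -30°. Final vector: (0.5000, 0.8660)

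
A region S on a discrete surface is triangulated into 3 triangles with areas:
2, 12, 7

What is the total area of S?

2 + 12 + 7 = 21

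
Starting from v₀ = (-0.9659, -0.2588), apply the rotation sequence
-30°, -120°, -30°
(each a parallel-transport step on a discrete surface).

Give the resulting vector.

Total rotation: (-30°) + (-120°) + (-30°) = -180° ≡ 180° (mod 360°). Final vector: (0.9659, 0.2588)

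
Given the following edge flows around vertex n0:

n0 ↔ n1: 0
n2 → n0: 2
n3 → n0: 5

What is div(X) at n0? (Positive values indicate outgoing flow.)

Divergence = sum of outgoing flows = 0 + (-2) + (-5) = -7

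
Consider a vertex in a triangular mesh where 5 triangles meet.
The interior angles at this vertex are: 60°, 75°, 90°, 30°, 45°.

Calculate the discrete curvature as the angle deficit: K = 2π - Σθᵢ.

Sum of angles = 300°. K = 360° - 300° = 60°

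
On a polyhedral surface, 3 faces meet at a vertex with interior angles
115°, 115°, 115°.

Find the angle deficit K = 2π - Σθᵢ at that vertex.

Sum of angles = 345°. K = 360° - 345° = 15° = π/12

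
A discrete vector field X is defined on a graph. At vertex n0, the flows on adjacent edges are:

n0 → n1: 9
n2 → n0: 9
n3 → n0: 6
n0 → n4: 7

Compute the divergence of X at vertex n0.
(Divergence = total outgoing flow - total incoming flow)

Divergence = sum of outgoing flows = 9 + (-9) + (-6) + 7 = 1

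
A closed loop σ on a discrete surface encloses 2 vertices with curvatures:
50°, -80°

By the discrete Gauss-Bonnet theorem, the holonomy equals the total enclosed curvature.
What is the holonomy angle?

Holonomy = total enclosed curvature = 50° + (-80°) = -30°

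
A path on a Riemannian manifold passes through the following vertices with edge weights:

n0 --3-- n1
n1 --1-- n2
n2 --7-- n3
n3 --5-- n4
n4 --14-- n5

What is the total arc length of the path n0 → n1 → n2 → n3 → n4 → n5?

Arc length = 3 + 1 + 7 + 5 + 14 = 30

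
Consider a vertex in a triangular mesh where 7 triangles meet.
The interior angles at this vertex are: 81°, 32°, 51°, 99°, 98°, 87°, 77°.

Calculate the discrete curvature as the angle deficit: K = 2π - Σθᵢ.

Sum of angles = 525°. K = 360° - 525° = -165° = -11π/12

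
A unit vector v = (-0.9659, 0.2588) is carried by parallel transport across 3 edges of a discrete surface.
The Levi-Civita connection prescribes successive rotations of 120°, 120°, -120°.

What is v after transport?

Total rotation: 120° + 120° + (-120°) = 120°. Final vector: (0.2588, -0.9659)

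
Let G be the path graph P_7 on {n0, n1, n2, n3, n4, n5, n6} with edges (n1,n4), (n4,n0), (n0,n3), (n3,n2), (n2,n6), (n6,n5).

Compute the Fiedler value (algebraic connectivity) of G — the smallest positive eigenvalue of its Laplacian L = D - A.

The path graph P_n has Laplacian eigenvalues λ_k = 2 − 2cos(kπ/n), k = 0, 1, …, n−1. Here n = 7:
k=0: 2 − 2cos(0) = 0.0; k=1: 2 − 2cos(π/7) = 0.1981; k=2: 2 − 2cos(2π/7) = 0.753; k=3: 2 − 2cos(3π/7) = 1.555; k=4: 2 − 2cos(4π/7) = 2.445; k=5: 2 − 2cos(5π/7) = 3.247; k=6: 2 − 2cos(6π/7) = 3.8019.
Laplacian eigenvalues: [0.0, 0.1981, 0.753, 1.555, 2.445, 3.247, 3.8019]. Algebraic connectivity (smallest non-zero eigenvalue) = 0.1981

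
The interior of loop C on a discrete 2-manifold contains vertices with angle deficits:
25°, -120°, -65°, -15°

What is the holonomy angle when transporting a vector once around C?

Holonomy = total enclosed curvature = 25° + (-120°) + (-65°) + (-15°) = -175°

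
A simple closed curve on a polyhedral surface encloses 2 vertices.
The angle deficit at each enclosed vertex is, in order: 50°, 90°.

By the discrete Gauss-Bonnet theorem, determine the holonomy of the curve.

Holonomy = total enclosed curvature = 50° + 90° = 140°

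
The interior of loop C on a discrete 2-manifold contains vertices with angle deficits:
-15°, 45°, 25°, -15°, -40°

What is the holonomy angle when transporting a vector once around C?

Holonomy = total enclosed curvature = (-15°) + 45° + 25° + (-15°) + (-40°) = 0°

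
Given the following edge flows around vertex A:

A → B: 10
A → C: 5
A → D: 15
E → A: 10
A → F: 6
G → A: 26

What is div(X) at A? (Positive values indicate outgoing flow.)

Divergence = sum of outgoing flows = 10 + 5 + 15 + (-10) + 6 + (-26) = 0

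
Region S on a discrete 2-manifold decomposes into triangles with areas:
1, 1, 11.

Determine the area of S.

1 + 1 + 11 = 13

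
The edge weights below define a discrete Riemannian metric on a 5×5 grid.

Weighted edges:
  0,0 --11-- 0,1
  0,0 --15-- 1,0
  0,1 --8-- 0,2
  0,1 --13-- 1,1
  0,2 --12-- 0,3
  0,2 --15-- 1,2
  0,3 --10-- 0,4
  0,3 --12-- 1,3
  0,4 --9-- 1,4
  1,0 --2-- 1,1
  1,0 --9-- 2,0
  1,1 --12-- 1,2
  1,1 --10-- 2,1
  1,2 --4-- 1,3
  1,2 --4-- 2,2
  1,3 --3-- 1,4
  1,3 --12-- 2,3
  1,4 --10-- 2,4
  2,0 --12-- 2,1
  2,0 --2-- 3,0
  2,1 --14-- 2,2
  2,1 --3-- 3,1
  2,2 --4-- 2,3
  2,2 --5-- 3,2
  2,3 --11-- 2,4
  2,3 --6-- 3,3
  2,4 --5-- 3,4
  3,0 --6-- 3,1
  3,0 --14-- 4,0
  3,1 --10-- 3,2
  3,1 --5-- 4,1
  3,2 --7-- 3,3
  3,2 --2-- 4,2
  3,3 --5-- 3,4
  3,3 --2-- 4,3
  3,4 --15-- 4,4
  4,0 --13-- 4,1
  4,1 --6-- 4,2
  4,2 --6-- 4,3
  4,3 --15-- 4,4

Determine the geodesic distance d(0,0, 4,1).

Shortest path: 0,0 → 1,0 → 1,1 → 2,1 → 3,1 → 4,1, total weight = 35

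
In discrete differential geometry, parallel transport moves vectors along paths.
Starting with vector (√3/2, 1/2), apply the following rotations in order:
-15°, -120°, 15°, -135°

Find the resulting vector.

Total rotation: (-15°) + (-120°) + 15° + (-135°) = -255° ≡ 105° (mod 360°). Final vector: (-0.7071, 0.7071)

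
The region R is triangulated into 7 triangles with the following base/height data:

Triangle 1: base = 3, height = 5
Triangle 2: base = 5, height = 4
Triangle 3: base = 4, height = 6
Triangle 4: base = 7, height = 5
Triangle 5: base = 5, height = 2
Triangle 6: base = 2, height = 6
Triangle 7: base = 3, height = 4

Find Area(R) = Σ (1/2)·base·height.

(1/2)×3×5 + (1/2)×5×4 + (1/2)×4×6 + (1/2)×7×5 + (1/2)×5×2 + (1/2)×2×6 + (1/2)×3×4 = 64.0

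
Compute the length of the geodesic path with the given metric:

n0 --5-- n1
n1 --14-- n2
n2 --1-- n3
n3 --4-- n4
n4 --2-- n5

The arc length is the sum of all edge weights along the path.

Arc length = 5 + 14 + 1 + 4 + 2 = 26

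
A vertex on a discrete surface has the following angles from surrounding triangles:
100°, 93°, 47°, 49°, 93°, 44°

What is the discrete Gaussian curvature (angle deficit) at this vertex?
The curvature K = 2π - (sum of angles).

Sum of angles = 426°. K = 360° - 426° = -66° = -11π/30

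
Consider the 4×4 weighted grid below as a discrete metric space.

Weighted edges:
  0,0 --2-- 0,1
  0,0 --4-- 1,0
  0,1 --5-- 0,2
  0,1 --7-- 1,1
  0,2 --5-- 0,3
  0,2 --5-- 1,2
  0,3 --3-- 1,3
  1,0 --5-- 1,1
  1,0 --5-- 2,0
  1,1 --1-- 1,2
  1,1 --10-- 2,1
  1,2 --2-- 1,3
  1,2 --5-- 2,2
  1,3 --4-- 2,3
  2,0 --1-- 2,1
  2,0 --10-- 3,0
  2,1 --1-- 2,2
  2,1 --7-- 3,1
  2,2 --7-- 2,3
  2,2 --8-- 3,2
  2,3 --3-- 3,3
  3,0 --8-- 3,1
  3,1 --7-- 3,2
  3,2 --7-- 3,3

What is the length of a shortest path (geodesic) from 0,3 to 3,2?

Shortest path: 0,3 → 1,3 → 2,3 → 3,3 → 3,2, total weight = 17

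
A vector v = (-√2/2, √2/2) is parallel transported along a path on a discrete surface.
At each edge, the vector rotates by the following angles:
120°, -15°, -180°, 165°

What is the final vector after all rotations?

Total rotation: 120° + (-15°) + (-180°) + 165° = 90°. Final vector: (-0.7071, -0.7071)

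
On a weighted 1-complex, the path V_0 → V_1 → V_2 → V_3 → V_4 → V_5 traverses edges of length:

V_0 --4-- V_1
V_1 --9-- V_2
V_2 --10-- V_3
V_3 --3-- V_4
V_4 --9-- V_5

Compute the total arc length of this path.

Arc length = 4 + 9 + 10 + 3 + 9 = 35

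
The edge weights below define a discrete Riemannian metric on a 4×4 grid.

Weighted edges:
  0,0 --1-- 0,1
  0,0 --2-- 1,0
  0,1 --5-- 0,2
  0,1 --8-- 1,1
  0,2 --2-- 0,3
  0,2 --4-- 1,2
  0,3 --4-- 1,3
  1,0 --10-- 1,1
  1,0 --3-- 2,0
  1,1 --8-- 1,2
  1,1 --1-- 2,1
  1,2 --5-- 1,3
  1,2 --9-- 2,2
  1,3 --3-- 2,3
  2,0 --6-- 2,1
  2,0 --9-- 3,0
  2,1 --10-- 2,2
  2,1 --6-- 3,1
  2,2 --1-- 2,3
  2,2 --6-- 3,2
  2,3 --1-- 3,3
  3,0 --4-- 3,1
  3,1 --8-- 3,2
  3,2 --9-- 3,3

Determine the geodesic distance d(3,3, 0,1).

Shortest path: 3,3 → 2,3 → 1,3 → 0,3 → 0,2 → 0,1, total weight = 15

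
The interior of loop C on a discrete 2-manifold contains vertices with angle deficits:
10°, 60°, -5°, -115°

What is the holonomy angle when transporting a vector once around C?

Holonomy = total enclosed curvature = 10° + 60° + (-5°) + (-115°) = -50°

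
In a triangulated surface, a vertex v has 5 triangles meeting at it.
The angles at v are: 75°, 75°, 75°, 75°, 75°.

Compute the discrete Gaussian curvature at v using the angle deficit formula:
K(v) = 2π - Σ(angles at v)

Sum of angles = 375°. K = 360° - 375° = -15°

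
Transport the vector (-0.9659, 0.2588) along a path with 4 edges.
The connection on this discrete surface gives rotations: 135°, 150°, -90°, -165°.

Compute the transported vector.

Total rotation: 135° + 150° + (-90°) + (-165°) = 30°. Final vector: (-0.9659, -0.2588)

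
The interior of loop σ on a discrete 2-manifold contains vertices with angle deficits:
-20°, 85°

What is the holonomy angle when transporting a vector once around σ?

Holonomy = total enclosed curvature = (-20°) + 85° = 65°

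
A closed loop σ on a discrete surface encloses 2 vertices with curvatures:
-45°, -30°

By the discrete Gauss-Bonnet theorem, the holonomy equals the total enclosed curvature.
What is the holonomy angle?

Holonomy = total enclosed curvature = (-45°) + (-30°) = -75°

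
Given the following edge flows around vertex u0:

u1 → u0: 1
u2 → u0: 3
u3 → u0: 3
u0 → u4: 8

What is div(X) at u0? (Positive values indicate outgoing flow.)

Divergence = sum of outgoing flows = (-1) + (-3) + (-3) + 8 = 1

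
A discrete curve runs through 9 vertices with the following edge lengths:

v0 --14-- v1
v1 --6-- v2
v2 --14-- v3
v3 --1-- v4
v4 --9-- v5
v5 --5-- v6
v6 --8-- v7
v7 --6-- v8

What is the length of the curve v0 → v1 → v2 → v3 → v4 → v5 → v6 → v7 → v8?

Arc length = 14 + 6 + 14 + 1 + 9 + 5 + 8 + 6 = 63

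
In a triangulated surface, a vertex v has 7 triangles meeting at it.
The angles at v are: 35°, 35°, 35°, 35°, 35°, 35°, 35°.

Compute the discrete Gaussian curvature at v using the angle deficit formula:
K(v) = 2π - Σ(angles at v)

Sum of angles = 245°. K = 360° - 245° = 115° = 23π/36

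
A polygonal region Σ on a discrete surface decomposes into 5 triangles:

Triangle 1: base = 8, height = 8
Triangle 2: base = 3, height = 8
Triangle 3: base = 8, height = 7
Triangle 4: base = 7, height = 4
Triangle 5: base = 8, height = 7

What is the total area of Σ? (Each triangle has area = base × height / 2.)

(1/2)×8×8 + (1/2)×3×8 + (1/2)×8×7 + (1/2)×7×4 + (1/2)×8×7 = 114.0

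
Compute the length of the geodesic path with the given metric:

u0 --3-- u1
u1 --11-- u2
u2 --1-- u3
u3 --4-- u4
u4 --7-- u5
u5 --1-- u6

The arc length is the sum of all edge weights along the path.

Arc length = 3 + 11 + 1 + 4 + 7 + 1 = 27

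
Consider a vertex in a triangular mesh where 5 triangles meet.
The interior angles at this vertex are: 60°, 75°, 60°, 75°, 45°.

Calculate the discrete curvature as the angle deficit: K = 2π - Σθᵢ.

Sum of angles = 315°. K = 360° - 315° = 45° = π/4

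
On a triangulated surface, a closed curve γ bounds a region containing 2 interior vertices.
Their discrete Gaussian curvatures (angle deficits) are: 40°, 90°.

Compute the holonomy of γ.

Holonomy = total enclosed curvature = 40° + 90° = 130°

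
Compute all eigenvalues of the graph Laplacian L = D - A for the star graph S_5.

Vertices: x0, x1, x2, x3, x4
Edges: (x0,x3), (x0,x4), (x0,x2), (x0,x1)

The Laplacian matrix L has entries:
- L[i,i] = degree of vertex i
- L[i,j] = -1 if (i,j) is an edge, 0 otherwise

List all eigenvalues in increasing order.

The star S_5 is the complete bipartite graph K_{1,4} (one hub of degree 4, 4 leaves of degree 1). The Laplacian spectrum of K_{p,q} is 0, p (multiplicity q−1), q (multiplicity p−1), p+q. With p = 1, q = 4: 0 once, 1 with multiplicity 3, and 5 once. (Check: trace L = sum of degrees = 8 = 3·1 + 5.)
Laplacian eigenvalues (increasing order): [0.0, 1.0, 1.0, 1.0, 5.0]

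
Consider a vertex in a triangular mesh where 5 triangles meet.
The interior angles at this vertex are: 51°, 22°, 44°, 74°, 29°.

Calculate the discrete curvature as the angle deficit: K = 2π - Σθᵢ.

Sum of angles = 220°. K = 360° - 220° = 140° = 7π/9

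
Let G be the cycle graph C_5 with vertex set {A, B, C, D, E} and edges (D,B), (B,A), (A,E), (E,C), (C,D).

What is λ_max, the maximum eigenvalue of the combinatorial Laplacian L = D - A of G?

The cycle graph C_n has Laplacian eigenvalues λ_k = 2 − 2cos(2πk/n), k = 0, 1, …, n−1. Here n = 5:
k=0: 2 − 2cos(0) = 0.0; k=1: 2 − 2cos(2π/5) = 1.382; k=2: 2 − 2cos(4π/5) = 3.618; k=3: 2 − 2cos(6π/5) = 3.618; k=4: 2 − 2cos(8π/5) = 1.382.
Laplacian eigenvalues: [0.0, 1.382, 1.382, 3.618, 3.618]. Largest eigenvalue (spectral radius) = 3.618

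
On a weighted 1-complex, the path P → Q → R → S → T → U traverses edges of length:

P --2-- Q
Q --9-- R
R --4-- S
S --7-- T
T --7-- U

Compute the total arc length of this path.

Arc length = 2 + 9 + 4 + 7 + 7 = 29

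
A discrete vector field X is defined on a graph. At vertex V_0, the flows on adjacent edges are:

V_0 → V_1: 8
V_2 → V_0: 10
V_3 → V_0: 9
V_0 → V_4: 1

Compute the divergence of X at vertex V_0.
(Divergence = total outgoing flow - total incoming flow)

Divergence = sum of outgoing flows = 8 + (-10) + (-9) + 1 = -10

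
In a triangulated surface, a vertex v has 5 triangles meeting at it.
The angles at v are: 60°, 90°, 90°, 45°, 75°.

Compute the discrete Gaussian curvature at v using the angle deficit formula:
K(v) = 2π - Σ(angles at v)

Sum of angles = 360°. K = 360° - 360° = 0°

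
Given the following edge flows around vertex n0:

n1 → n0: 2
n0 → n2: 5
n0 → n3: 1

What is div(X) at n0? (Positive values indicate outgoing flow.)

Divergence = sum of outgoing flows = (-2) + 5 + 1 = 4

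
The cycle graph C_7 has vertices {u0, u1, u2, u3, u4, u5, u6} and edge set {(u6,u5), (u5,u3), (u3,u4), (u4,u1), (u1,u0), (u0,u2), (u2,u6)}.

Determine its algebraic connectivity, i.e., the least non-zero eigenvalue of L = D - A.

The cycle graph C_n has Laplacian eigenvalues λ_k = 2 − 2cos(2πk/n), k = 0, 1, …, n−1. Here n = 7:
k=0: 2 − 2cos(0) = 0.0; k=1: 2 − 2cos(2π/7) = 0.753; k=2: 2 − 2cos(4π/7) = 2.445; k=3: 2 − 2cos(6π/7) = 3.8019; k=4: 2 − 2cos(8π/7) = 3.8019; k=5: 2 − 2cos(10π/7) = 2.445; k=6: 2 − 2cos(12π/7) = 0.753.
Laplacian eigenvalues: [0.0, 0.753, 0.753, 2.445, 2.445, 3.8019, 3.8019]. Algebraic connectivity (smallest non-zero eigenvalue) = 0.753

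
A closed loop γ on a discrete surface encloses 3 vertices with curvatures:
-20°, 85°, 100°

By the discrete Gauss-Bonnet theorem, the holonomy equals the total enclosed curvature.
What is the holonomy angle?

Holonomy = total enclosed curvature = (-20°) + 85° + 100° = 165°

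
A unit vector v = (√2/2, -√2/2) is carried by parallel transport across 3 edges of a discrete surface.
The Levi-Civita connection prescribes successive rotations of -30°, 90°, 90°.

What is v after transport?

Total rotation: (-30°) + 90° + 90° = 150°. Final vector: (-0.2588, 0.9659)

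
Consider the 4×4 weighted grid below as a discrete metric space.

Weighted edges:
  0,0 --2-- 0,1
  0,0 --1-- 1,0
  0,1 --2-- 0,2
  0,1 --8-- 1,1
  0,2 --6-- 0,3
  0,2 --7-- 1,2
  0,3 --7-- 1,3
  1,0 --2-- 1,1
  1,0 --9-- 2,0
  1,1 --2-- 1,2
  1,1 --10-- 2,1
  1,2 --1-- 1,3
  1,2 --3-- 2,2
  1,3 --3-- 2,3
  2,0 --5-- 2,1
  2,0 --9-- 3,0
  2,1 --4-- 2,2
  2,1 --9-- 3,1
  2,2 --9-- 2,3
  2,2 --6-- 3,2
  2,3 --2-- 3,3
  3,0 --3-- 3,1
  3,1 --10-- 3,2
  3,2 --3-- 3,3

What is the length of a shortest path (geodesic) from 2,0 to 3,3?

Shortest path: 2,0 → 2,1 → 2,2 → 3,2 → 3,3, total weight = 18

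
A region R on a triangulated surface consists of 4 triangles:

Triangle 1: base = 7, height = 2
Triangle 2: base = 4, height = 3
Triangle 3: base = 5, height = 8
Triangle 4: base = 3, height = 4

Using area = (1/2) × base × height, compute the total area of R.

(1/2)×7×2 + (1/2)×4×3 + (1/2)×5×8 + (1/2)×3×4 = 39.0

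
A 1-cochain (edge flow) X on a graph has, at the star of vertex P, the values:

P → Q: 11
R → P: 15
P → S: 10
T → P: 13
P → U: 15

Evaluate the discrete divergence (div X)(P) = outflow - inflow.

Divergence = sum of outgoing flows = 11 + (-15) + 10 + (-13) + 15 = 8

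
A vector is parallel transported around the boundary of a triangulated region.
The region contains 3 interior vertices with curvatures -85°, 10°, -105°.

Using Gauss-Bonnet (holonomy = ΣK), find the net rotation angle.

Holonomy = total enclosed curvature = (-85°) + 10° + (-105°) = -180°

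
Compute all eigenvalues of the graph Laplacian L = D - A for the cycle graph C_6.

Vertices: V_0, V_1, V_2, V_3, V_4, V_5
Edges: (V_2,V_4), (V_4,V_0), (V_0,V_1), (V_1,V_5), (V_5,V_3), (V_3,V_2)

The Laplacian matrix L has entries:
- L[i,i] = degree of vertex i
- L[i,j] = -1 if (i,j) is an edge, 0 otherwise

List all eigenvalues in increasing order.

The cycle graph C_n has Laplacian eigenvalues λ_k = 2 − 2cos(2πk/n), k = 0, 1, …, n−1. Here n = 6:
k=0: 2 − 2cos(0) = 0.0; k=1: 2 − 2cos(π/3) = 1.0; k=2: 2 − 2cos(2π/3) = 3.0; k=3: 2 − 2cos(π) = 4.0; k=4: 2 − 2cos(4π/3) = 3.0; k=5: 2 − 2cos(5π/3) = 1.0.
Laplacian eigenvalues (increasing order): [0.0, 1.0, 1.0, 3.0, 3.0, 4.0]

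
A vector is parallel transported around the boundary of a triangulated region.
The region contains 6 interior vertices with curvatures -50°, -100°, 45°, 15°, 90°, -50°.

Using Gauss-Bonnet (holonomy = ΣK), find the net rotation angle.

Holonomy = total enclosed curvature = (-50°) + (-100°) + 45° + 15° + 90° + (-50°) = -50°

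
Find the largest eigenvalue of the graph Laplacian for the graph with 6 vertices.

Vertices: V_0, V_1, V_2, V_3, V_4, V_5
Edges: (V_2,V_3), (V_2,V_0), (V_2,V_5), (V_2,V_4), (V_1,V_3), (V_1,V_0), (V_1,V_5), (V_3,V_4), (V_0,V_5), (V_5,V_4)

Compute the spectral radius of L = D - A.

Degrees: deg(V_0) = 3, deg(V_1) = 3, deg(V_2) = 4, deg(V_3) = 3, deg(V_4) = 3, deg(V_5) = 4.
L = D − A with rows/columns ordered (V_0, V_1, V_2, V_3, V_4, V_5):
  [ 3, -1, -1,  0,  0, -1]
  [-1,  3,  0, -1,  0, -1]
  [-1,  0,  4, -1, -1, -1]
  [ 0, -1, -1,  3, -1,  0]
  [ 0,  0, -1, -1,  3, -1]
  [-1, -1, -1,  0, -1,  4]
Characteristic polynomial: det(λI − L) = λ(λ² − 8λ + 13)(λ − 3)(λ − 4)(λ − 5).
Roots: λ = 0; (λ² − 8λ + 13) = 0 ⇒ λ = 4 ± √3 ≈ 2.2679, 5.7321; (λ − 3) = 0 ⇒ λ = 3; (λ − 4) = 0 ⇒ λ = 4; (λ − 5) = 0 ⇒ λ = 5.
(Check: the roots sum (with multiplicity) to 20, matching trace L = Σdeg = 2·10 = 20.)
Laplacian eigenvalues: [0.0, 2.2679, 3.0, 4.0, 5.0, 5.7321]. Largest eigenvalue (spectral radius) = 5.7321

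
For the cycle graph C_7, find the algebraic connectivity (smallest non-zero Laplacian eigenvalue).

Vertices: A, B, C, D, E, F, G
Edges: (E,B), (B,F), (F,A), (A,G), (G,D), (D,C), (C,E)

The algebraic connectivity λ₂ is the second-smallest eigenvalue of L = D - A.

The cycle graph C_n has Laplacian eigenvalues λ_k = 2 − 2cos(2πk/n), k = 0, 1, …, n−1. Here n = 7:
k=0: 2 − 2cos(0) = 0.0; k=1: 2 − 2cos(2π/7) = 0.753; k=2: 2 − 2cos(4π/7) = 2.445; k=3: 2 − 2cos(6π/7) = 3.8019; k=4: 2 − 2cos(8π/7) = 3.8019; k=5: 2 − 2cos(10π/7) = 2.445; k=6: 2 − 2cos(12π/7) = 0.753.
Laplacian eigenvalues: [0.0, 0.753, 0.753, 2.445, 2.445, 3.8019, 3.8019]. Algebraic connectivity (smallest non-zero eigenvalue) = 0.753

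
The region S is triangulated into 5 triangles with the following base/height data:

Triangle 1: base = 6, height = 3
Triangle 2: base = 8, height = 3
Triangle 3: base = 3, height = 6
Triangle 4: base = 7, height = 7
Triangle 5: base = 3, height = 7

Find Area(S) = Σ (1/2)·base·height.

(1/2)×6×3 + (1/2)×8×3 + (1/2)×3×6 + (1/2)×7×7 + (1/2)×3×7 = 65.0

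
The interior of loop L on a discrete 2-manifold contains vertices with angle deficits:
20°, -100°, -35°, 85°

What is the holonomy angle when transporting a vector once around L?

Holonomy = total enclosed curvature = 20° + (-100°) + (-35°) + 85° = -30°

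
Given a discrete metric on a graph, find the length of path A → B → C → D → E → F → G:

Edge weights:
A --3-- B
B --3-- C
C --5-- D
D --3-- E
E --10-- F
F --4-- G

Arc length = 3 + 3 + 5 + 3 + 10 + 4 = 28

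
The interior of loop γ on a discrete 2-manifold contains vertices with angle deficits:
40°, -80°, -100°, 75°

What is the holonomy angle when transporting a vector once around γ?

Holonomy = total enclosed curvature = 40° + (-80°) + (-100°) + 75° = -65°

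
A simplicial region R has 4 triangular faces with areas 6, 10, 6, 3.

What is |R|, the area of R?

6 + 10 + 6 + 3 = 25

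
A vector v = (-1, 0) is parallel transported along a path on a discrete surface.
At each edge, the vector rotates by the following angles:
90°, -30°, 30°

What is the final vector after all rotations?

Total rotation: 90° + (-30°) + 30° = 90°. Final vector: (0, -1)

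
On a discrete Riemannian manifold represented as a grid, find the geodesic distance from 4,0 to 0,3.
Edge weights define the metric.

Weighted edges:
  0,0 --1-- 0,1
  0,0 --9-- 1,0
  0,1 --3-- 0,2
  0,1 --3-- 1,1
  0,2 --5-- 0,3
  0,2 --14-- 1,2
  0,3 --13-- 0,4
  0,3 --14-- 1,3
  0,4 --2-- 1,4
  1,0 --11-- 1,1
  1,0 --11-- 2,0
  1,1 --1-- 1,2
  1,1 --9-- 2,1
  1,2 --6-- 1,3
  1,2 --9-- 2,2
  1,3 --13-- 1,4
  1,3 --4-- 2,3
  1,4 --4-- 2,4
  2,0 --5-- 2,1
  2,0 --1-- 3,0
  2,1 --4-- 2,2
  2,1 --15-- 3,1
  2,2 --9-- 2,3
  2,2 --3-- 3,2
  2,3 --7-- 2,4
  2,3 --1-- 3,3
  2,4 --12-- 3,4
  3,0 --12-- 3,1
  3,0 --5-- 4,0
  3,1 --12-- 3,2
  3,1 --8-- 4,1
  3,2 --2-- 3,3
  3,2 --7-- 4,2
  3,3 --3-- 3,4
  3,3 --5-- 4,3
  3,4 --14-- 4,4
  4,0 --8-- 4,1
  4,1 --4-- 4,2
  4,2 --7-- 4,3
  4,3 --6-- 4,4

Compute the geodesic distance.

Shortest path: 4,0 → 3,0 → 2,0 → 2,1 → 1,1 → 0,1 → 0,2 → 0,3, total weight = 31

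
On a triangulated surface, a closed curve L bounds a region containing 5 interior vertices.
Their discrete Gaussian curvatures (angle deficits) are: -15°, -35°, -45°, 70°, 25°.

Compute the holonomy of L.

Holonomy = total enclosed curvature = (-15°) + (-35°) + (-45°) + 70° + 25° = 0°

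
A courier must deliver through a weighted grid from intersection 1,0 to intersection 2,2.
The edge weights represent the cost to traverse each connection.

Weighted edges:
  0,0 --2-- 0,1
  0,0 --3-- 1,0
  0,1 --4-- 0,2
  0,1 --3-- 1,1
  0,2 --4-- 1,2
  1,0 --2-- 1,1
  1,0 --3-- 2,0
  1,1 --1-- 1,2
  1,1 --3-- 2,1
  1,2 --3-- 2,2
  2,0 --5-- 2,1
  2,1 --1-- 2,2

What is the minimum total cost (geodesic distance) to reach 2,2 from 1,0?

Shortest path: 1,0 → 1,1 → 1,2 → 2,2, total weight = 6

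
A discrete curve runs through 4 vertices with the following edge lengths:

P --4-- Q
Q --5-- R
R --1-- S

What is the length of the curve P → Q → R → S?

Arc length = 4 + 5 + 1 = 10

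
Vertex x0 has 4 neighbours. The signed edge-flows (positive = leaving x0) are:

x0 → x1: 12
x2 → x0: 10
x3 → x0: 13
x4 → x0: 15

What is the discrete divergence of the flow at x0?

Divergence = sum of outgoing flows = 12 + (-10) + (-13) + (-15) = -26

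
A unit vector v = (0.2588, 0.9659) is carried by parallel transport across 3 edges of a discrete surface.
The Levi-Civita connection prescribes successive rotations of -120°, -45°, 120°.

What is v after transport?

Total rotation: (-120°) + (-45°) + 120° = -45°. Final vector: (0.8660, 0.5000)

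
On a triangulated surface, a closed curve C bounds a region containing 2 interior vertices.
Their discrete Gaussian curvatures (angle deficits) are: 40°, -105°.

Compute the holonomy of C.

Holonomy = total enclosed curvature = 40° + (-105°) = -65°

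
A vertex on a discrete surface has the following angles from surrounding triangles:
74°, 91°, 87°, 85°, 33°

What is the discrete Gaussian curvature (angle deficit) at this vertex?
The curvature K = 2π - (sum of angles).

Sum of angles = 370°. K = 360° - 370° = -10° = -π/18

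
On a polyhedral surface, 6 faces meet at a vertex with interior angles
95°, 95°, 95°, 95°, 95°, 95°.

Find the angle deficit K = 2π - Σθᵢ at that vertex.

Sum of angles = 570°. K = 360° - 570° = -210° = -7π/6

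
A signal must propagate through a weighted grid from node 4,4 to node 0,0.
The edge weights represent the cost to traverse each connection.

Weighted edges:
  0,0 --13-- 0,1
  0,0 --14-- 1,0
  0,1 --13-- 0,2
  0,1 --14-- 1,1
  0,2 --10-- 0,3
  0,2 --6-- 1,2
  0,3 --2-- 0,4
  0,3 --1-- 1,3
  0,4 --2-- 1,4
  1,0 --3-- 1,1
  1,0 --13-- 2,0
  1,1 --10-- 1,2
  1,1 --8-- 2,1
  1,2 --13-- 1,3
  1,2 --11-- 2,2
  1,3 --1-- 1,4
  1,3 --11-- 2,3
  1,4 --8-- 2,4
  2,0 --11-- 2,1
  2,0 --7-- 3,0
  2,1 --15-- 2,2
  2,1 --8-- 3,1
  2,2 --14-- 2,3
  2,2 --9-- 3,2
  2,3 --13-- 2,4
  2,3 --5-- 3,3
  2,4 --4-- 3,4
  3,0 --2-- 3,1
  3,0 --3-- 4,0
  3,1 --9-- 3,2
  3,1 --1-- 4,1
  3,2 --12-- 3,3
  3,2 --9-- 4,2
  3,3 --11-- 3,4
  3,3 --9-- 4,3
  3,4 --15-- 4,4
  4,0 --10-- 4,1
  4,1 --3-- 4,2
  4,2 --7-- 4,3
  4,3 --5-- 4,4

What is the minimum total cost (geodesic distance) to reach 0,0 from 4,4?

Shortest path: 4,4 → 4,3 → 4,2 → 4,1 → 3,1 → 2,1 → 1,1 → 1,0 → 0,0, total weight = 49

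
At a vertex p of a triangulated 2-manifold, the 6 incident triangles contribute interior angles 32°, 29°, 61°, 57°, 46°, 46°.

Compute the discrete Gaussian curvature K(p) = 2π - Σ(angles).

Sum of angles = 271°. K = 360° - 271° = 89° = 89π/180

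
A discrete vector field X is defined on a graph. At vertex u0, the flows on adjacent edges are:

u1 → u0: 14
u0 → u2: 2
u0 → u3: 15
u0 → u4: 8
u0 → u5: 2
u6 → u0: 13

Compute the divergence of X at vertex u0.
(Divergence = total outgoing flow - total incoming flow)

Divergence = sum of outgoing flows = (-14) + 2 + 15 + 8 + 2 + (-13) = 0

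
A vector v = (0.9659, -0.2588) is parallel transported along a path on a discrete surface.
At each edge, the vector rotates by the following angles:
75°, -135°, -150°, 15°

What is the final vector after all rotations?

Total rotation: 75° + (-135°) + (-150°) + 15° = -195° ≡ 165° (mod 360°). Final vector: (-0.8660, 0.5000)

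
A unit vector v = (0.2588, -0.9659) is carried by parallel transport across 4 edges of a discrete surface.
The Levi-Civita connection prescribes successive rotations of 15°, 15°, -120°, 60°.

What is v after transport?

Total rotation: 15° + 15° + (-120°) + 60° = -30°. Final vector: (-0.2588, -0.9659)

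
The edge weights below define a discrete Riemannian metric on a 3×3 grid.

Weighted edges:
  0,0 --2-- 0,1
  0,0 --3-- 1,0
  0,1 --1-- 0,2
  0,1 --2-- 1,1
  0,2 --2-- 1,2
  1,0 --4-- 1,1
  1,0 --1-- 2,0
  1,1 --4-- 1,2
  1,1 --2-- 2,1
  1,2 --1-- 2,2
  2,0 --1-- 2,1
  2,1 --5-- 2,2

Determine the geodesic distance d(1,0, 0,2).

Shortest path: 1,0 → 0,0 → 0,1 → 0,2, total weight = 6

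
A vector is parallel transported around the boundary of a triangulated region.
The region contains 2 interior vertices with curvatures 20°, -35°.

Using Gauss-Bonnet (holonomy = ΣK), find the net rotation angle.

Holonomy = total enclosed curvature = 20° + (-35°) = -15°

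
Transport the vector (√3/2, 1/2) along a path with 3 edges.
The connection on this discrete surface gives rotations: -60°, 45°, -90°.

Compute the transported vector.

Total rotation: (-60°) + 45° + (-90°) = -105°. Final vector: (0.2588, -0.9659)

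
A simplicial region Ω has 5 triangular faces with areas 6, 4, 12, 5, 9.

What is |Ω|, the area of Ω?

6 + 4 + 12 + 5 + 9 = 36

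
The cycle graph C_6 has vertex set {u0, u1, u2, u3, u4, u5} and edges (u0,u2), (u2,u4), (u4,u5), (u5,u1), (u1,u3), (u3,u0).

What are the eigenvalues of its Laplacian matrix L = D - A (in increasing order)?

The cycle graph C_n has Laplacian eigenvalues λ_k = 2 − 2cos(2πk/n), k = 0, 1, …, n−1. Here n = 6:
k=0: 2 − 2cos(0) = 0.0; k=1: 2 − 2cos(π/3) = 1.0; k=2: 2 − 2cos(2π/3) = 3.0; k=3: 2 − 2cos(π) = 4.0; k=4: 2 − 2cos(4π/3) = 3.0; k=5: 2 − 2cos(5π/3) = 1.0.
Laplacian eigenvalues (increasing order): [0.0, 1.0, 1.0, 3.0, 3.0, 4.0]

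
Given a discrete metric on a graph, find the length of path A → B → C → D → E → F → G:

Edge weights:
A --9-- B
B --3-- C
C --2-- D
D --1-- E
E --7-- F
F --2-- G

Arc length = 9 + 3 + 2 + 1 + 7 + 2 = 24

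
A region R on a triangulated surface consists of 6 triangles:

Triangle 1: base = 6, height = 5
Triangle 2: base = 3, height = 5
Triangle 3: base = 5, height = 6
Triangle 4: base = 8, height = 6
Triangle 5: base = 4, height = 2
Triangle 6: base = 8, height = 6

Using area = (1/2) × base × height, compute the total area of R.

(1/2)×6×5 + (1/2)×3×5 + (1/2)×5×6 + (1/2)×8×6 + (1/2)×4×2 + (1/2)×8×6 = 89.5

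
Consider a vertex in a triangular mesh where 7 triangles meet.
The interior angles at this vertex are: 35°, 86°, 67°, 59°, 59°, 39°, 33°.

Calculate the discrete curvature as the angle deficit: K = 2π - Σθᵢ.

Sum of angles = 378°. K = 360° - 378° = -18° = -π/10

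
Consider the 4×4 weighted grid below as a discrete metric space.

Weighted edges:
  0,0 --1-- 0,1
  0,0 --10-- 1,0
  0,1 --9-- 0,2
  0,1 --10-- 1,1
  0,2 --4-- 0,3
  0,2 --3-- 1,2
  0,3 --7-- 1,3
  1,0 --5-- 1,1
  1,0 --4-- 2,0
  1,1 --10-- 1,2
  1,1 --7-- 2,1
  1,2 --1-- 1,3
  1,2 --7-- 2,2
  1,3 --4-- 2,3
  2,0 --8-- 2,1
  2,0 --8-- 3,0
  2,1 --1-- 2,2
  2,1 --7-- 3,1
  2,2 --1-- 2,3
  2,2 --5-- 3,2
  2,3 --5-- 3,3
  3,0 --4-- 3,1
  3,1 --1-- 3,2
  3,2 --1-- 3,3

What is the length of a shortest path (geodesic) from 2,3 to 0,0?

Shortest path: 2,3 → 1,3 → 1,2 → 0,2 → 0,1 → 0,0, total weight = 18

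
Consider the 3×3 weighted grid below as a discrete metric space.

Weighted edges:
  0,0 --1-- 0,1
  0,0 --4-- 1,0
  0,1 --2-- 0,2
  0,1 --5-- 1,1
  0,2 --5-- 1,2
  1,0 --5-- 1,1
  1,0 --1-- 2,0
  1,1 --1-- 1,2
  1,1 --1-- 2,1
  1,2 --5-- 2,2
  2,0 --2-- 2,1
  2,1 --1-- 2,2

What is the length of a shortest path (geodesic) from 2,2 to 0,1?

Shortest path: 2,2 → 2,1 → 1,1 → 0,1, total weight = 7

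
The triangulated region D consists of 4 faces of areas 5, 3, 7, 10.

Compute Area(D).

5 + 3 + 7 + 10 = 25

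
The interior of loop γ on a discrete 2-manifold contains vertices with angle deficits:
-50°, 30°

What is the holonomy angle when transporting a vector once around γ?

Holonomy = total enclosed curvature = (-50°) + 30° = -20°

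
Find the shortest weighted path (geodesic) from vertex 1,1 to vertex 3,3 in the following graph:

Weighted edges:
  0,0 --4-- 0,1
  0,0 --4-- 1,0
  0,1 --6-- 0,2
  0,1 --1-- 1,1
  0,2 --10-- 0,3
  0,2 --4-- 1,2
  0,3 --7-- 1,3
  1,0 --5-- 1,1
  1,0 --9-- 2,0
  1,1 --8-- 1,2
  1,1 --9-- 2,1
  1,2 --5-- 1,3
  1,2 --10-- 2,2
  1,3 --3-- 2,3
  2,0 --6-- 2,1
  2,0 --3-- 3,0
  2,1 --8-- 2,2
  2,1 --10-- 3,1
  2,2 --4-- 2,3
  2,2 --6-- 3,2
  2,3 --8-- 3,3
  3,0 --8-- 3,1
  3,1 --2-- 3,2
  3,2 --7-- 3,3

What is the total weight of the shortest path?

Shortest path: 1,1 → 1,2 → 1,3 → 2,3 → 3,3, total weight = 24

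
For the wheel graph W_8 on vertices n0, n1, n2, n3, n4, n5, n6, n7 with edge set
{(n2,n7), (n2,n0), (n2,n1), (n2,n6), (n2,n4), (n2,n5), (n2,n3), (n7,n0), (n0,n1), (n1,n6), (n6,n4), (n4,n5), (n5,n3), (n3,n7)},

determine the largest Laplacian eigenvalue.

The wheel W_8 is the join K_1 ∨ C_7 (a hub joined to every vertex of a cycle of length 7). For a join G ∨ H (G on p vertices, H on q vertices) the Laplacian spectrum is 0, p+q, the eigenvalues of L(G) other than one 0 each shifted by +q, and the eigenvalues of L(H) other than one 0 each shifted by +p. With G = K_1 (p = 1, nothing left after dropping its 0) and H = C_7 (q = 7, eigenvalues 2 − 2cos(2πk/7), k = 0, …, 6; drop k = 0), the spectrum of W_8 is 0, 8, and 1 + (2 − 2cos(2πk/7)) = 3 − 2cos(2πk/7) for k = 1, …, 6:
k=1: 3 − 2cos(2π/7) = 1.753; k=2: 3 − 2cos(4π/7) = 3.445; k=3: 3 − 2cos(6π/7) = 4.8019; k=4: 3 − 2cos(8π/7) = 4.8019; k=5: 3 − 2cos(10π/7) = 3.445; k=6: 3 − 2cos(12π/7) = 1.753.
Laplacian eigenvalues: [0.0, 1.753, 1.753, 3.445, 3.445, 4.8019, 4.8019, 8.0]. Largest eigenvalue (spectral radius) = 8.0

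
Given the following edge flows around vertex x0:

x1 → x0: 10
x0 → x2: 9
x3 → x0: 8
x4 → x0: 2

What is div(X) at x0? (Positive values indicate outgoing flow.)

Divergence = sum of outgoing flows = (-10) + 9 + (-8) + (-2) = -11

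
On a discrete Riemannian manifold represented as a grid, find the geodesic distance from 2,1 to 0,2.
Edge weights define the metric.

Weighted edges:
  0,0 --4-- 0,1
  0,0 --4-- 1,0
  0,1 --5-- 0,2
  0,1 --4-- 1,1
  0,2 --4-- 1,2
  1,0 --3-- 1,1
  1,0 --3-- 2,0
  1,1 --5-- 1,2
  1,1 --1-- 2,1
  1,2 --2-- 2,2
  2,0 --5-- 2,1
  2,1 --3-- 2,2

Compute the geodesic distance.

Shortest path: 2,1 → 2,2 → 1,2 → 0,2, total weight = 9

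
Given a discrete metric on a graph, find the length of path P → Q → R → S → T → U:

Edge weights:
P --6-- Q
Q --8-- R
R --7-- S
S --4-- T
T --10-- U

Arc length = 6 + 8 + 7 + 4 + 10 = 35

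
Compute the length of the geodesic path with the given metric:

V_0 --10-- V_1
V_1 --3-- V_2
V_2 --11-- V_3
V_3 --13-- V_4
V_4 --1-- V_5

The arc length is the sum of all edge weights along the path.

Arc length = 10 + 3 + 11 + 13 + 1 = 38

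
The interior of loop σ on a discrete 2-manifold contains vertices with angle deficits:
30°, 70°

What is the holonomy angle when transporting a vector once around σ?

Holonomy = total enclosed curvature = 30° + 70° = 100°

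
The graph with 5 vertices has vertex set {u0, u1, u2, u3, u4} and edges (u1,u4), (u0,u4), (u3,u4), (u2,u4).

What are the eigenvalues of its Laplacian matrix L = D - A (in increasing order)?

Degrees: deg(u0) = 1, deg(u1) = 1, deg(u2) = 1, deg(u3) = 1, deg(u4) = 4.
L = D − A with rows/columns ordered (u0, u1, u2, u3, u4):
  [ 1,  0,  0,  0, -1]
  [ 0,  1,  0,  0, -1]
  [ 0,  0,  1,  0, -1]
  [ 0,  0,  0,  1, -1]
  [-1, -1, -1, -1,  4]
Characteristic polynomial: det(λI − L) = λ(λ − 1)³(λ − 5).
Roots: λ = 0; (λ − 1) = 0 ⇒ λ = 1 (multiplicity 3); (λ − 5) = 0 ⇒ λ = 5.
(Check: the roots sum (with multiplicity) to 8, matching trace L = Σdeg = 2·4 = 8.)
Laplacian eigenvalues (increasing order): [0.0, 1.0, 1.0, 1.0, 5.0]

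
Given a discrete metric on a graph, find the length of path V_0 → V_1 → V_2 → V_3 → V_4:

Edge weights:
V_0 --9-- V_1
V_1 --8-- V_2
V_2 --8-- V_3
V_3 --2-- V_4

Arc length = 9 + 8 + 8 + 2 = 27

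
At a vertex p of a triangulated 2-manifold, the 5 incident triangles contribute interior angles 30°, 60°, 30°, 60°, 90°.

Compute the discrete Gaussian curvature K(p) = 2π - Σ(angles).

Sum of angles = 270°. K = 360° - 270° = 90° = π/2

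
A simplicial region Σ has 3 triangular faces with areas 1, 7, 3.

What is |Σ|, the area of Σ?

1 + 7 + 3 = 11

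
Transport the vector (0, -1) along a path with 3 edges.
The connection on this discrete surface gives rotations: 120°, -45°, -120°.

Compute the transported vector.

Total rotation: 120° + (-45°) + (-120°) = -45°. Final vector: (-0.7071, -0.7071)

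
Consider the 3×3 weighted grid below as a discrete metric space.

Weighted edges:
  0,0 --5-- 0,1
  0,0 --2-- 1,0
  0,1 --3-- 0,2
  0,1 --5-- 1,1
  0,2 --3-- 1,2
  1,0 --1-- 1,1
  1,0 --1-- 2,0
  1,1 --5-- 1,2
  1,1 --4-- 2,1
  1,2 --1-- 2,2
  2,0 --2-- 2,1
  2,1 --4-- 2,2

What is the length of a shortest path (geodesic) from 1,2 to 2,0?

Shortest path: 1,2 → 2,2 → 2,1 → 2,0, total weight = 7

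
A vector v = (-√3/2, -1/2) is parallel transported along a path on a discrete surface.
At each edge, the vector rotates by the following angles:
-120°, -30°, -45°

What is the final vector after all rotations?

Total rotation: (-120°) + (-30°) + (-45°) = -195° ≡ 165° (mod 360°). Final vector: (0.9659, 0.2588)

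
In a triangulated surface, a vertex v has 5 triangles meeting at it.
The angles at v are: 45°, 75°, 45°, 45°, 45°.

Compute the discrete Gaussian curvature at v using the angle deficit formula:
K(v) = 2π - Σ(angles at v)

Sum of angles = 255°. K = 360° - 255° = 105°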